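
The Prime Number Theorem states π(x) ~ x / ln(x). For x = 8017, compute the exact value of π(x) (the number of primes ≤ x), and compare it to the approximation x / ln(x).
π(8017) = 1010;  x/ln(x) ≈ 891.84;  relative error ≈ 11.70%.

Directly count primes up to 8017: π(8017) = 1010. The PNT approximation gives 8017/ln(8017) ≈ 8017/8.98932 ≈ 891.84. Relative error (π(x) − x/ln(x)) / π(x) ≈ 11.70%; the approximation is known to undercount slightly (Li(x) is a better estimate).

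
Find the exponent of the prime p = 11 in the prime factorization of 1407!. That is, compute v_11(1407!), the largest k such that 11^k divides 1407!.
v_11(1407!) = 139

Legendre's formula: v_p(n!) = Σ_{k ≥ 1} ⌊n / p^k⌋. For p = 11, n = 1407, the terms are:
  ⌊1407/11^1⌋ = ⌊1407/11⌋ = 127
  ⌊1407/11^2⌋ = ⌊1407/121⌋ = 11
  ⌊1407/11^3⌋ = ⌊1407/1331⌋ = 1
(the next term ⌊1407/11^4⌋ = 0, terminating the sum). Summing: v_11(1407!) = 127 + 11 + 1 = 139.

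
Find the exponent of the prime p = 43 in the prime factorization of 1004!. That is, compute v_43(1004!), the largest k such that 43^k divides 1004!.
v_43(1004!) = 23

Legendre's formula: v_p(n!) = Σ_{k ≥ 1} ⌊n / p^k⌋. For p = 43, n = 1004, the terms are:
  ⌊1004/43^1⌋ = ⌊1004/43⌋ = 23
(the next term ⌊1004/43^2⌋ = 0, terminating the sum). Summing: v_43(1004!) = 23 = 23.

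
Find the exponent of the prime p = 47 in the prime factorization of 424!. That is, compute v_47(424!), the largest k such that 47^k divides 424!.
v_47(424!) = 9

Legendre's formula: v_p(n!) = Σ_{k ≥ 1} ⌊n / p^k⌋. For p = 47, n = 424, the terms are:
  ⌊424/47^1⌋ = ⌊424/47⌋ = 9
(the next term ⌊424/47^2⌋ = 0, terminating the sum). Summing: v_47(424!) = 9 = 9.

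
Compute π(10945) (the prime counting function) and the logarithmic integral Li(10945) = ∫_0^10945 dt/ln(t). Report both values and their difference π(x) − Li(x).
π(10945) = 1329;  Li(10945) ≈ 1348.23;  π(x) − Li(x) ≈ -19.23.

Direct count of primes ≤ 10945 gives π(10945) = 1329. Numerical evaluation of the logarithmic integral gives Li(10945) ≈ 1348.23. The difference π(x) − Li(x) ≈ -19.23 is typically negative for small/moderate x (Li(x) overestimates), though Littlewood's theorem shows this sign changes infinitely often.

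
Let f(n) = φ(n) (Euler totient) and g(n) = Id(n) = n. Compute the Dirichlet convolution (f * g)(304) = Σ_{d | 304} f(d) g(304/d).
(φ * Id)(304) = 1776

Divisors of 304: [1, 2, 4, 8, 16, 19, 38, 76, 152, 304]. For each d | 304:
  d = 1: φ(1) · Id(304/1) = 1 · 304 = 304
  d = 2: φ(2) · Id(304/2) = 1 · 152 = 152
  d = 4: φ(4) · Id(304/4) = 2 · 76 = 152
  d = 8: φ(8) · Id(304/8) = 4 · 38 = 152
  d = 16: φ(16) · Id(304/16) = 8 · 19 = 152
  d = 19: φ(19) · Id(304/19) = 18 · 16 = 288
  d = 38: φ(38) · Id(304/38) = 18 · 8 = 144
  d = 76: φ(76) · Id(304/76) = 36 · 4 = 144
  d = 152: φ(152) · Id(304/152) = 72 · 2 = 144
  d = 304: φ(304) · Id(304/304) = 144 · 1 = 144
Summing: (φ * Id)(304) = 304 + 152 + 152 + 152 + 152 + 288 + 144 + 144 + 144 + 144 = 1776.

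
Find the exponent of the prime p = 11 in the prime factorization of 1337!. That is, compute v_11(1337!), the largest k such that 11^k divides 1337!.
v_11(1337!) = 133

Legendre's formula: v_p(n!) = Σ_{k ≥ 1} ⌊n / p^k⌋. For p = 11, n = 1337, the terms are:
  ⌊1337/11^1⌋ = ⌊1337/11⌋ = 121
  ⌊1337/11^2⌋ = ⌊1337/121⌋ = 11
  ⌊1337/11^3⌋ = ⌊1337/1331⌋ = 1
(the next term ⌊1337/11^4⌋ = 0, terminating the sum). Summing: v_11(1337!) = 121 + 11 + 1 = 133.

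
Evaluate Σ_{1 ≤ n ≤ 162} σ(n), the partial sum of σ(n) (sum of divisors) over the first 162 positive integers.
Σ_{n ≤ 162} σ(n) = 21709

Compute σ(n) for each 1 ≤ n ≤ 162: σ(1) = 1, σ(2) = 3, σ(3) = 4, σ(4) = 7, σ(5) = 6, σ(6) = 12, σ(7) = 8, σ(8) = 15, σ(9) = 13, σ(10) = 18, σ(11) = 12, σ(12) = 28, σ(13) = 14, σ(14) = 24, σ(15) = 24, σ(16) = 31, σ(17) = 18, σ(18) = 39, σ(19) = 20, σ(20) = 42, σ(21) = 32, σ(22) = 36, σ(23) = 24, σ(24) = 60, σ(25) = 31, σ(26) = 42, σ(27) = 40, σ(28) = 56, σ(29) = 30, σ(30) = 72, σ(31) = 32, σ(32) = 63, σ(33) = 48, σ(34) = 54, σ(35) = 48, σ(36) = 91, σ(37) = 38, σ(38) = 60, σ(39) = 56, σ(40) = 90, σ(41) = 42, σ(42) = 96, σ(43) = 44, σ(44) = 84, σ(45) = 78, σ(46) = 72, σ(47) = 48, σ(48) = 124, σ(49) = 57, σ(50) = 93, σ(51) = 72, σ(52) = 98, σ(53) = 54, σ(54) = 120, σ(55) = 72, σ(56) = 120, σ(57) = 80, σ(58) = 90, σ(59) = 60, σ(60) = 168, σ(61) = 62, σ(62) = 96, σ(63) = 104, σ(64) = 127, σ(65) = 84, σ(66) = 144, σ(67) = 68, σ(68) = 126, σ(69) = 96, σ(70) = 144, σ(71) = 72, σ(72) = 195, σ(73) = 74, σ(74) = 114, σ(75) = 124, σ(76) = 140, σ(77) = 96, σ(78) = 168, σ(79) = 80, σ(80) = 186, σ(81) = 121, σ(82) = 126, σ(83) = 84, σ(84) = 224, σ(85) = 108, σ(86) = 132, σ(87) = 120, σ(88) = 180, σ(89) = 90, σ(90) = 234, σ(91) = 112, σ(92) = 168, σ(93) = 128, σ(94) = 144, σ(95) = 120, σ(96) = 252, σ(97) = 98, σ(98) = 171, σ(99) = 156, σ(100) = 217, σ(101) = 102, σ(102) = 216, σ(103) = 104, σ(104) = 210, σ(105) = 192, σ(106) = 162, σ(107) = 108, σ(108) = 280, σ(109) = 110, σ(110) = 216, σ(111) = 152, σ(112) = 248, σ(113) = 114, σ(114) = 240, σ(115) = 144, σ(116) = 210, σ(117) = 182, σ(118) = 180, σ(119) = 144, σ(120) = 360, σ(121) = 133, σ(122) = 186, σ(123) = 168, σ(124) = 224, σ(125) = 156, σ(126) = 312, σ(127) = 128, σ(128) = 255, σ(129) = 176, σ(130) = 252, σ(131) = 132, σ(132) = 336, σ(133) = 160, σ(134) = 204, σ(135) = 240, σ(136) = 270, σ(137) = 138, σ(138) = 288, σ(139) = 140, σ(140) = 336, σ(141) = 192, σ(142) = 216, σ(143) = 168, σ(144) = 403, σ(145) = 180, σ(146) = 222, σ(147) = 228, σ(148) = 266, σ(149) = 150, σ(150) = 372, σ(151) = 152, σ(152) = 300, σ(153) = 234, σ(154) = 288, σ(155) = 192, σ(156) = 392, σ(157) = 158, σ(158) = 240, σ(159) = 216, σ(160) = 378, σ(161) = 192, σ(162) = 363. Summing all 162 values: 21709. (Average order: Σ_{n ≤ x} σ(n) ~ (π²/12) x². For x = 162, (π²/12)·162² ≈ 21584.82.)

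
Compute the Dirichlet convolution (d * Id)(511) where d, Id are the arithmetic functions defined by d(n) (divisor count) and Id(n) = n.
(d * Id)(511) = 675

Divisors of 511: [1, 7, 73, 511]. For each d | 511:
  d = 1: d(1) · Id(511/1) = 1 · 511 = 511
  d = 7: d(7) · Id(511/7) = 2 · 73 = 146
  d = 73: d(73) · Id(511/73) = 2 · 7 = 14
  d = 511: d(511) · Id(511/511) = 4 · 1 = 4
Summing: (d * Id)(511) = 511 + 146 + 14 + 4 = 675.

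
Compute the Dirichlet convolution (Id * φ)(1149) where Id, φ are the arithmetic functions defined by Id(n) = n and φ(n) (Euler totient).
(Id * φ)(1149) = 3825

Divisors of 1149: [1, 3, 383, 1149]. For each d | 1149:
  d = 1: Id(1) · φ(1149/1) = 1 · 764 = 764
  d = 3: Id(3) · φ(1149/3) = 3 · 382 = 1146
  d = 383: Id(383) · φ(1149/383) = 383 · 2 = 766
  d = 1149: Id(1149) · φ(1149/1149) = 1149 · 1 = 1149
Summing: (Id * φ)(1149) = 764 + 1146 + 766 + 1149 = 3825.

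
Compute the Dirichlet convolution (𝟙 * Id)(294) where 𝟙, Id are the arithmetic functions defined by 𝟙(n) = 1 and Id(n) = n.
(𝟙 * Id)(294) = 684

Divisors of 294: [1, 2, 3, 6, 7, 14, 21, 42, 49, 98, 147, 294]. For each d | 294:
  d = 1: 𝟙(1) · Id(294/1) = 1 · 294 = 294
  d = 2: 𝟙(2) · Id(294/2) = 1 · 147 = 147
  d = 3: 𝟙(3) · Id(294/3) = 1 · 98 = 98
  d = 6: 𝟙(6) · Id(294/6) = 1 · 49 = 49
  d = 7: 𝟙(7) · Id(294/7) = 1 · 42 = 42
  d = 14: 𝟙(14) · Id(294/14) = 1 · 21 = 21
  d = 21: 𝟙(21) · Id(294/21) = 1 · 14 = 14
  d = 42: 𝟙(42) · Id(294/42) = 1 · 7 = 7
  d = 49: 𝟙(49) · Id(294/49) = 1 · 6 = 6
  d = 98: 𝟙(98) · Id(294/98) = 1 · 3 = 3
  d = 147: 𝟙(147) · Id(294/147) = 1 · 2 = 2
  d = 294: 𝟙(294) · Id(294/294) = 1 · 1 = 1
Summing: (𝟙 * Id)(294) = 294 + 147 + 98 + 49 + 42 + 21 + 14 + 7 + 6 + 3 + 2 + 1 = 684.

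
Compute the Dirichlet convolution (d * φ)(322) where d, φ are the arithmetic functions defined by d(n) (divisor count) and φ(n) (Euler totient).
(d * φ)(322) = 576

Divisors of 322: [1, 2, 7, 14, 23, 46, 161, 322]. For each d | 322:
  d = 1: d(1) · φ(322/1) = 1 · 132 = 132
  d = 2: d(2) · φ(322/2) = 2 · 132 = 264
  d = 7: d(7) · φ(322/7) = 2 · 22 = 44
  d = 14: d(14) · φ(322/14) = 4 · 22 = 88
  d = 23: d(23) · φ(322/23) = 2 · 6 = 12
  d = 46: d(46) · φ(322/46) = 4 · 6 = 24
  d = 161: d(161) · φ(322/161) = 4 · 1 = 4
  d = 322: d(322) · φ(322/322) = 8 · 1 = 8
Summing: (d * φ)(322) = 132 + 264 + 44 + 88 + 12 + 24 + 4 + 8 = 576.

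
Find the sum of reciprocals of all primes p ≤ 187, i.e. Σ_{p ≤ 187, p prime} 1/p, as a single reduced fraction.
Σ 1/p = 10408867916382550633331528920459565913027063402071390584941986323453055203/5397346292805549782720214077673687806275517530364350655459511599582614290

π(187) = 42, so the primes ≤ 187 are [2, 3, 5, 7, 11, 13, 17, 19, 23, 29, 31, 37, 41, 43, 47, 53, 59, 61, 67, 71, 73, 79, 83, 89, 97, 101, 103, 107, 109, 113, 127, 131, 137, 139, 149, 151, 157, 163, 167, 173, 179, 181]. Summing 1/p over these primes: 10408867916382550633331528920459565913027063402071390584941986323453055203/5397346292805549782720214077673687806275517530364350655459511599582614290 ≈ 1.9285. Mertens estimate ln ln(187) + 0.2615 ≈ 1.9161.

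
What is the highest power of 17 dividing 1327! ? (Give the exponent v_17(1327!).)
v_17(1327!) = 82

Legendre's formula: v_p(n!) = Σ_{k ≥ 1} ⌊n / p^k⌋. For p = 17, n = 1327, the terms are:
  ⌊1327/17^1⌋ = ⌊1327/17⌋ = 78
  ⌊1327/17^2⌋ = ⌊1327/289⌋ = 4
(the next term ⌊1327/17^3⌋ = 0, terminating the sum). Summing: v_17(1327!) = 78 + 4 = 82.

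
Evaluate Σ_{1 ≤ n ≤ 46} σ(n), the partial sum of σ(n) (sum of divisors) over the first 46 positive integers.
Σ_{n ≤ 46} σ(n) = 1758

Compute σ(n) for each 1 ≤ n ≤ 46: σ(1) = 1, σ(2) = 3, σ(3) = 4, σ(4) = 7, σ(5) = 6, σ(6) = 12, σ(7) = 8, σ(8) = 15, σ(9) = 13, σ(10) = 18, σ(11) = 12, σ(12) = 28, σ(13) = 14, σ(14) = 24, σ(15) = 24, σ(16) = 31, σ(17) = 18, σ(18) = 39, σ(19) = 20, σ(20) = 42, σ(21) = 32, σ(22) = 36, σ(23) = 24, σ(24) = 60, σ(25) = 31, σ(26) = 42, σ(27) = 40, σ(28) = 56, σ(29) = 30, σ(30) = 72, σ(31) = 32, σ(32) = 63, σ(33) = 48, σ(34) = 54, σ(35) = 48, σ(36) = 91, σ(37) = 38, σ(38) = 60, σ(39) = 56, σ(40) = 90, σ(41) = 42, σ(42) = 96, σ(43) = 44, σ(44) = 84, σ(45) = 78, σ(46) = 72. Summing all 46 values: 1758. (Average order: Σ_{n ≤ x} σ(n) ~ (π²/12) x². For x = 46, (π²/12)·46² ≈ 1740.34.)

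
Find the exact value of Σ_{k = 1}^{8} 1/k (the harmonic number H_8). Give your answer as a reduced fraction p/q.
H_8 = 761/280

Direct summation: H_8 = 1 + 1/2 + ... + 1/8. The least common denominator is lcm(1, ..., 8) = 840; over this denominator the numerator is 840 + 420 + 280 + 210 + 168 + 140 + 120 + 105 = 2283, so H_8 = 2283/840; reducing by gcd(2283, 840) = 3 gives 761/280 ≈ 2.71786. (The PNT-adjacent estimate ln(8) + γ ≈ 2.65666 matches within O(1/n).)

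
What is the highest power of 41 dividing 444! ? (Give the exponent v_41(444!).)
v_41(444!) = 10

Legendre's formula: v_p(n!) = Σ_{k ≥ 1} ⌊n / p^k⌋. For p = 41, n = 444, the terms are:
  ⌊444/41^1⌋ = ⌊444/41⌋ = 10
(the next term ⌊444/41^2⌋ = 0, terminating the sum). Summing: v_41(444!) = 10 = 10.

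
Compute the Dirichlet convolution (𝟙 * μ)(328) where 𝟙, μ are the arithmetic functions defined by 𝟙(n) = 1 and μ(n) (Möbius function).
(𝟙 * μ)(328) = 0

Divisors of 328: [1, 2, 4, 8, 41, 82, 164, 328]. For each d | 328:
  d = 1: 𝟙(1) · μ(328/1) = 1 · 0 = 0
  d = 2: 𝟙(2) · μ(328/2) = 1 · 0 = 0
  d = 4: 𝟙(4) · μ(328/4) = 1 · 1 = 1
  d = 8: 𝟙(8) · μ(328/8) = 1 · -1 = -1
  d = 41: 𝟙(41) · μ(328/41) = 1 · 0 = 0
  d = 82: 𝟙(82) · μ(328/82) = 1 · 0 = 0
  d = 164: 𝟙(164) · μ(328/164) = 1 · -1 = -1
  d = 328: 𝟙(328) · μ(328/328) = 1 · 1 = 1
Summing: (𝟙 * μ)(328) = 0 + 0 + 1 + -1 + 0 + 0 + -1 + 1 = 0.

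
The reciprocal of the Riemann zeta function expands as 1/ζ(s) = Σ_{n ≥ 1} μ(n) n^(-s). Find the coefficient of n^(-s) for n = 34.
μ(34) = 1

Factor n = 34 = 2 · 17. μ(n) = 0 if any exponent ≥ 2 (not squarefree); otherwise μ(n) = (−1)^{ω(n)} where ω(n) is the number of distinct prime factors. Applying: μ(34) = 1.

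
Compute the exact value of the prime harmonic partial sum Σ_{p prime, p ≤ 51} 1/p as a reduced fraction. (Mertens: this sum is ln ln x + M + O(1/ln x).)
Σ 1/p = 1021729465586766997/614889782588491410

π(51) = 15, so the primes ≤ 51 are [2, 3, 5, 7, 11, 13, 17, 19, 23, 29, 31, 37, 41, 43, 47]. Summing 1/p over these primes: 1021729465586766997/614889782588491410 ≈ 1.6616. Mertens estimate ln ln(51) + 0.2615 ≈ 1.6306.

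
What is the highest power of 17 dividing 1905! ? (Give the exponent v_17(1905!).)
v_17(1905!) = 118

Legendre's formula: v_p(n!) = Σ_{k ≥ 1} ⌊n / p^k⌋. For p = 17, n = 1905, the terms are:
  ⌊1905/17^1⌋ = ⌊1905/17⌋ = 112
  ⌊1905/17^2⌋ = ⌊1905/289⌋ = 6
(the next term ⌊1905/17^3⌋ = 0, terminating the sum). Summing: v_17(1905!) = 112 + 6 = 118.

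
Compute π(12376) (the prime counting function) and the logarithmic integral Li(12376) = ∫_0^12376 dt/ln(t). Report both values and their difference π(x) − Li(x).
π(12376) = 1476;  Li(12376) ≈ 1501.06;  π(x) − Li(x) ≈ -25.06.

Direct count of primes ≤ 12376 gives π(12376) = 1476. Numerical evaluation of the logarithmic integral gives Li(12376) ≈ 1501.06. The difference π(x) − Li(x) ≈ -25.06 is typically negative for small/moderate x (Li(x) overestimates), though Littlewood's theorem shows this sign changes infinitely often.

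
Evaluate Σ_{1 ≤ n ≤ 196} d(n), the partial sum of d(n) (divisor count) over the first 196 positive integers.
Σ_{n ≤ 196} d(n) = 1070

Compute d(n) for each 1 ≤ n ≤ 196: d(1) = 1, d(2) = 2, d(3) = 2, d(4) = 3, d(5) = 2, d(6) = 4, d(7) = 2, d(8) = 4, d(9) = 3, d(10) = 4, d(11) = 2, d(12) = 6, d(13) = 2, d(14) = 4, d(15) = 4, d(16) = 5, d(17) = 2, d(18) = 6, d(19) = 2, d(20) = 6, d(21) = 4, d(22) = 4, d(23) = 2, d(24) = 8, d(25) = 3, d(26) = 4, d(27) = 4, d(28) = 6, d(29) = 2, d(30) = 8, d(31) = 2, d(32) = 6, d(33) = 4, d(34) = 4, d(35) = 4, d(36) = 9, d(37) = 2, d(38) = 4, d(39) = 4, d(40) = 8, d(41) = 2, d(42) = 8, d(43) = 2, d(44) = 6, d(45) = 6, d(46) = 4, d(47) = 2, d(48) = 10, d(49) = 3, d(50) = 6, d(51) = 4, d(52) = 6, d(53) = 2, d(54) = 8, d(55) = 4, d(56) = 8, d(57) = 4, d(58) = 4, d(59) = 2, d(60) = 12, d(61) = 2, d(62) = 4, d(63) = 6, d(64) = 7, d(65) = 4, d(66) = 8, d(67) = 2, d(68) = 6, d(69) = 4, d(70) = 8, d(71) = 2, d(72) = 12, d(73) = 2, d(74) = 4, d(75) = 6, d(76) = 6, d(77) = 4, d(78) = 8, d(79) = 2, d(80) = 10, d(81) = 5, d(82) = 4, d(83) = 2, d(84) = 12, d(85) = 4, d(86) = 4, d(87) = 4, d(88) = 8, d(89) = 2, d(90) = 12, d(91) = 4, d(92) = 6, d(93) = 4, d(94) = 4, d(95) = 4, d(96) = 12, d(97) = 2, d(98) = 6, d(99) = 6, d(100) = 9, d(101) = 2, d(102) = 8, d(103) = 2, d(104) = 8, d(105) = 8, d(106) = 4, d(107) = 2, d(108) = 12, d(109) = 2, d(110) = 8, d(111) = 4, d(112) = 10, d(113) = 2, d(114) = 8, d(115) = 4, d(116) = 6, d(117) = 6, d(118) = 4, d(119) = 4, d(120) = 16, d(121) = 3, d(122) = 4, d(123) = 4, d(124) = 6, d(125) = 4, d(126) = 12, d(127) = 2, d(128) = 8, d(129) = 4, d(130) = 8, d(131) = 2, d(132) = 12, d(133) = 4, d(134) = 4, d(135) = 8, d(136) = 8, d(137) = 2, d(138) = 8, d(139) = 2, d(140) = 12, d(141) = 4, d(142) = 4, d(143) = 4, d(144) = 15, d(145) = 4, d(146) = 4, d(147) = 6, d(148) = 6, d(149) = 2, d(150) = 12, d(151) = 2, d(152) = 8, d(153) = 6, d(154) = 8, d(155) = 4, d(156) = 12, d(157) = 2, d(158) = 4, d(159) = 4, d(160) = 12, d(161) = 4, d(162) = 10, d(163) = 2, d(164) = 6, d(165) = 8, d(166) = 4, d(167) = 2, d(168) = 16, d(169) = 3, d(170) = 8, d(171) = 6, d(172) = 6, d(173) = 2, d(174) = 8, d(175) = 6, d(176) = 10, d(177) = 4, d(178) = 4, d(179) = 2, d(180) = 18, d(181) = 2, d(182) = 8, d(183) = 4, d(184) = 8, d(185) = 4, d(186) = 8, d(187) = 4, d(188) = 6, d(189) = 8, d(190) = 8, d(191) = 2, d(192) = 14, d(193) = 2, d(194) = 4, d(195) = 8, d(196) = 9. Summing all 196 values: 1070. (Dirichlet's divisor formula: Σ_{n ≤ x} d(n) = x ln(x) + (2γ − 1) x + O(√x). For x = 196, the asymptotic estimate is ≈ 1064.78.)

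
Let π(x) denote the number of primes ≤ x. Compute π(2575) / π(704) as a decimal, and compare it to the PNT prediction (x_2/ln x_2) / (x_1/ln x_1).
π(2575)/π(704) = 375/126 ≈ 2.9762;  PNT prediction ≈ 3.0537.

π(704) = 126 and π(2575) = 375, so π(2575)/π(704) ≈ 2.9762. The PNT-predicted ratio is (2575/ln(2575)) / (704/ln(704)) ≈ 3.0537. The two agree to within a few percent, as expected.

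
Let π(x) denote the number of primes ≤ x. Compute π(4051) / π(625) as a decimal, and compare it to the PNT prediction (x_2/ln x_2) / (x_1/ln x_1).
π(4051)/π(625) = 559/114 ≈ 4.9035;  PNT prediction ≈ 5.0233.

π(625) = 114 and π(4051) = 559, so π(4051)/π(625) ≈ 4.9035. The PNT-predicted ratio is (4051/ln(4051)) / (625/ln(625)) ≈ 5.0233. The two agree to within a few percent, as expected.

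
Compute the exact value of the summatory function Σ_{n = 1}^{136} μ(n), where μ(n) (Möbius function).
Σ_{n ≤ 136} μ(n) = -1

Compute μ(n) for each 1 ≤ n ≤ 136: μ(1) = 1, μ(2) = -1, μ(3) = -1, μ(4) = 0, μ(5) = -1, μ(6) = 1, μ(7) = -1, μ(8) = 0, μ(9) = 0, μ(10) = 1, μ(11) = -1, μ(12) = 0, μ(13) = -1, μ(14) = 1, μ(15) = 1, μ(16) = 0, μ(17) = -1, μ(18) = 0, μ(19) = -1, μ(20) = 0, μ(21) = 1, μ(22) = 1, μ(23) = -1, μ(24) = 0, μ(25) = 0, μ(26) = 1, μ(27) = 0, μ(28) = 0, μ(29) = -1, μ(30) = -1, μ(31) = -1, μ(32) = 0, μ(33) = 1, μ(34) = 1, μ(35) = 1, μ(36) = 0, μ(37) = -1, μ(38) = 1, μ(39) = 1, μ(40) = 0, μ(41) = -1, μ(42) = -1, μ(43) = -1, μ(44) = 0, μ(45) = 0, μ(46) = 1, μ(47) = -1, μ(48) = 0, μ(49) = 0, μ(50) = 0, μ(51) = 1, μ(52) = 0, μ(53) = -1, μ(54) = 0, μ(55) = 1, μ(56) = 0, μ(57) = 1, μ(58) = 1, μ(59) = -1, μ(60) = 0, μ(61) = -1, μ(62) = 1, μ(63) = 0, μ(64) = 0, μ(65) = 1, μ(66) = -1, μ(67) = -1, μ(68) = 0, μ(69) = 1, μ(70) = -1, μ(71) = -1, μ(72) = 0, μ(73) = -1, μ(74) = 1, μ(75) = 0, μ(76) = 0, μ(77) = 1, μ(78) = -1, μ(79) = -1, μ(80) = 0, μ(81) = 0, μ(82) = 1, μ(83) = -1, μ(84) = 0, μ(85) = 1, μ(86) = 1, μ(87) = 1, μ(88) = 0, μ(89) = -1, μ(90) = 0, μ(91) = 1, μ(92) = 0, μ(93) = 1, μ(94) = 1, μ(95) = 1, μ(96) = 0, μ(97) = -1, μ(98) = 0, μ(99) = 0, μ(100) = 0, μ(101) = -1, μ(102) = -1, μ(103) = -1, μ(104) = 0, μ(105) = -1, μ(106) = 1, μ(107) = -1, μ(108) = 0, μ(109) = -1, μ(110) = -1, μ(111) = 1, μ(112) = 0, μ(113) = -1, μ(114) = -1, μ(115) = 1, μ(116) = 0, μ(117) = 0, μ(118) = 1, μ(119) = 1, μ(120) = 0, μ(121) = 0, μ(122) = 1, μ(123) = 1, μ(124) = 0, μ(125) = 0, μ(126) = 0, μ(127) = -1, μ(128) = 0, μ(129) = 1, μ(130) = -1, μ(131) = -1, μ(132) = 0, μ(133) = 1, μ(134) = 1, μ(135) = 0, μ(136) = 0. Summing all 136 values: -1. (Mertens function M(x) = Σ_{n ≤ x} μ(n); on average M(x) should be small (PNT ⟺ M(x) = o(x)).)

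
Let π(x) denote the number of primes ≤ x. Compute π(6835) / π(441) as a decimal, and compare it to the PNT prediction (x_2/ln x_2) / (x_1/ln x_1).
π(6835)/π(441) = 880/85 ≈ 10.3529;  PNT prediction ≈ 10.6880.

π(441) = 85 and π(6835) = 880, so π(6835)/π(441) ≈ 10.3529. The PNT-predicted ratio is (6835/ln(6835)) / (441/ln(441)) ≈ 10.6880. The two agree to within a few percent, as expected.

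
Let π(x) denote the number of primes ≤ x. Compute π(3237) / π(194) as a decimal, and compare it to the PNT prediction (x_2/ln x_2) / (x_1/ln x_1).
π(3237)/π(194) = 457/44 ≈ 10.3864;  PNT prediction ≈ 10.8751.

π(194) = 44 and π(3237) = 457, so π(3237)/π(194) ≈ 10.3864. The PNT-predicted ratio is (3237/ln(3237)) / (194/ln(194)) ≈ 10.8751. The two agree to within a few percent, as expected.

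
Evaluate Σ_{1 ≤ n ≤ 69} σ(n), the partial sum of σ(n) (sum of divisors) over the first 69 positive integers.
Σ_{n ≤ 69} σ(n) = 3921

Compute σ(n) for each 1 ≤ n ≤ 69: σ(1) = 1, σ(2) = 3, σ(3) = 4, σ(4) = 7, σ(5) = 6, σ(6) = 12, σ(7) = 8, σ(8) = 15, σ(9) = 13, σ(10) = 18, σ(11) = 12, σ(12) = 28, σ(13) = 14, σ(14) = 24, σ(15) = 24, σ(16) = 31, σ(17) = 18, σ(18) = 39, σ(19) = 20, σ(20) = 42, σ(21) = 32, σ(22) = 36, σ(23) = 24, σ(24) = 60, σ(25) = 31, σ(26) = 42, σ(27) = 40, σ(28) = 56, σ(29) = 30, σ(30) = 72, σ(31) = 32, σ(32) = 63, σ(33) = 48, σ(34) = 54, σ(35) = 48, σ(36) = 91, σ(37) = 38, σ(38) = 60, σ(39) = 56, σ(40) = 90, σ(41) = 42, σ(42) = 96, σ(43) = 44, σ(44) = 84, σ(45) = 78, σ(46) = 72, σ(47) = 48, σ(48) = 124, σ(49) = 57, σ(50) = 93, σ(51) = 72, σ(52) = 98, σ(53) = 54, σ(54) = 120, σ(55) = 72, σ(56) = 120, σ(57) = 80, σ(58) = 90, σ(59) = 60, σ(60) = 168, σ(61) = 62, σ(62) = 96, σ(63) = 104, σ(64) = 127, σ(65) = 84, σ(66) = 144, σ(67) = 68, σ(68) = 126, σ(69) = 96. Summing all 69 values: 3921. (Average order: Σ_{n ≤ x} σ(n) ~ (π²/12) x². For x = 69, (π²/12)·69² ≈ 3915.77.)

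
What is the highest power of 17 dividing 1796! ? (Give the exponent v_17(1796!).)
v_17(1796!) = 111

Legendre's formula: v_p(n!) = Σ_{k ≥ 1} ⌊n / p^k⌋. For p = 17, n = 1796, the terms are:
  ⌊1796/17^1⌋ = ⌊1796/17⌋ = 105
  ⌊1796/17^2⌋ = ⌊1796/289⌋ = 6
(the next term ⌊1796/17^3⌋ = 0, terminating the sum). Summing: v_17(1796!) = 105 + 6 = 111.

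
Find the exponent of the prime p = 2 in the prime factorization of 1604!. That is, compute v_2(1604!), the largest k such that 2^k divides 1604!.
v_2(1604!) = 1600

Legendre's formula: v_p(n!) = Σ_{k ≥ 1} ⌊n / p^k⌋. For p = 2, n = 1604, the terms are:
  ⌊1604/2^1⌋ = ⌊1604/2⌋ = 802
  ⌊1604/2^2⌋ = ⌊1604/4⌋ = 401
  ⌊1604/2^3⌋ = ⌊1604/8⌋ = 200
  ⌊1604/2^4⌋ = ⌊1604/16⌋ = 100
  ⌊1604/2^5⌋ = ⌊1604/32⌋ = 50
  ⌊1604/2^6⌋ = ⌊1604/64⌋ = 25
  ⌊1604/2^7⌋ = ⌊1604/128⌋ = 12
  ⌊1604/2^8⌋ = ⌊1604/256⌋ = 6
  ⌊1604/2^9⌋ = ⌊1604/512⌋ = 3
  ⌊1604/2^10⌋ = ⌊1604/1024⌋ = 1
(the next term ⌊1604/2^11⌋ = 0, terminating the sum). Summing: v_2(1604!) = 802 + 401 + 200 + 100 + 50 + 25 + 12 + 6 + 3 + 1 = 1600.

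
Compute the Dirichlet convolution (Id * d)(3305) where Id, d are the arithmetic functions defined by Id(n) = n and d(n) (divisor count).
(Id * d)(3305) = 4641

Divisors of 3305: [1, 5, 661, 3305]. For each d | 3305:
  d = 1: Id(1) · d(3305/1) = 1 · 4 = 4
  d = 5: Id(5) · d(3305/5) = 5 · 2 = 10
  d = 661: Id(661) · d(3305/661) = 661 · 2 = 1322
  d = 3305: Id(3305) · d(3305/3305) = 3305 · 1 = 3305
Summing: (Id * d)(3305) = 4 + 10 + 1322 + 3305 = 4641.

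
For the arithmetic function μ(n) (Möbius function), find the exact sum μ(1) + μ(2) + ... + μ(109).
Σ_{n ≤ 109} μ(n) = -4

Compute μ(n) for each 1 ≤ n ≤ 109: μ(1) = 1, μ(2) = -1, μ(3) = -1, μ(4) = 0, μ(5) = -1, μ(6) = 1, μ(7) = -1, μ(8) = 0, μ(9) = 0, μ(10) = 1, μ(11) = -1, μ(12) = 0, μ(13) = -1, μ(14) = 1, μ(15) = 1, μ(16) = 0, μ(17) = -1, μ(18) = 0, μ(19) = -1, μ(20) = 0, μ(21) = 1, μ(22) = 1, μ(23) = -1, μ(24) = 0, μ(25) = 0, μ(26) = 1, μ(27) = 0, μ(28) = 0, μ(29) = -1, μ(30) = -1, μ(31) = -1, μ(32) = 0, μ(33) = 1, μ(34) = 1, μ(35) = 1, μ(36) = 0, μ(37) = -1, μ(38) = 1, μ(39) = 1, μ(40) = 0, μ(41) = -1, μ(42) = -1, μ(43) = -1, μ(44) = 0, μ(45) = 0, μ(46) = 1, μ(47) = -1, μ(48) = 0, μ(49) = 0, μ(50) = 0, μ(51) = 1, μ(52) = 0, μ(53) = -1, μ(54) = 0, μ(55) = 1, μ(56) = 0, μ(57) = 1, μ(58) = 1, μ(59) = -1, μ(60) = 0, μ(61) = -1, μ(62) = 1, μ(63) = 0, μ(64) = 0, μ(65) = 1, μ(66) = -1, μ(67) = -1, μ(68) = 0, μ(69) = 1, μ(70) = -1, μ(71) = -1, μ(72) = 0, μ(73) = -1, μ(74) = 1, μ(75) = 0, μ(76) = 0, μ(77) = 1, μ(78) = -1, μ(79) = -1, μ(80) = 0, μ(81) = 0, μ(82) = 1, μ(83) = -1, μ(84) = 0, μ(85) = 1, μ(86) = 1, μ(87) = 1, μ(88) = 0, μ(89) = -1, μ(90) = 0, μ(91) = 1, μ(92) = 0, μ(93) = 1, μ(94) = 1, μ(95) = 1, μ(96) = 0, μ(97) = -1, μ(98) = 0, μ(99) = 0, μ(100) = 0, μ(101) = -1, μ(102) = -1, μ(103) = -1, μ(104) = 0, μ(105) = -1, μ(106) = 1, μ(107) = -1, μ(108) = 0, μ(109) = -1. Summing all 109 values: -4. (Mertens function M(x) = Σ_{n ≤ x} μ(n); on average M(x) should be small (PNT ⟺ M(x) = o(x)).)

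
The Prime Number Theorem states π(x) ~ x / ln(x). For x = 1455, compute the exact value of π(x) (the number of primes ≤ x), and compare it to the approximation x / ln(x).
π(1455) = 231;  x/ln(x) ≈ 199.79;  relative error ≈ 13.51%.

Directly count primes up to 1455: π(1455) = 231. The PNT approximation gives 1455/ln(1455) ≈ 1455/7.28276 ≈ 199.79. Relative error (π(x) − x/ln(x)) / π(x) ≈ 13.51%; the approximation is known to undercount slightly (Li(x) is a better estimate).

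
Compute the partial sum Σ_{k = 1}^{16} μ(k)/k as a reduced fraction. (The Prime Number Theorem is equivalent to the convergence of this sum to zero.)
Σ μ(k)/k = 304/5005

Values of μ(k) for 1 ≤ k ≤ 16: μ(1) = 1, μ(2) = -1, μ(3) = -1, μ(5) = -1, μ(6) = 1, μ(7) = -1, μ(10) = 1, μ(11) = -1, μ(13) = -1, μ(14) = 1, μ(15) = 1, with μ = 0 on non-squarefree integers. Summing μ(k)/k for k where μ(k) ≠ 0 gives 304/5005 ≈ 0.0607. (PNT ⟺ this sum → 0 as n → ∞.)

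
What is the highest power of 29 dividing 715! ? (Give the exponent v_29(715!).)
v_29(715!) = 24

Legendre's formula: v_p(n!) = Σ_{k ≥ 1} ⌊n / p^k⌋. For p = 29, n = 715, the terms are:
  ⌊715/29^1⌋ = ⌊715/29⌋ = 24
(the next term ⌊715/29^2⌋ = 0, terminating the sum). Summing: v_29(715!) = 24 = 24.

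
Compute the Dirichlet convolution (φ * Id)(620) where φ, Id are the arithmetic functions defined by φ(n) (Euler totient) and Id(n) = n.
(φ * Id)(620) = 4392

Divisors of 620: [1, 2, 4, 5, 10, 20, 31, 62, 124, 155, 310, 620]. For each d | 620:
  d = 1: φ(1) · Id(620/1) = 1 · 620 = 620
  d = 2: φ(2) · Id(620/2) = 1 · 310 = 310
  d = 4: φ(4) · Id(620/4) = 2 · 155 = 310
  d = 5: φ(5) · Id(620/5) = 4 · 124 = 496
  d = 10: φ(10) · Id(620/10) = 4 · 62 = 248
  d = 20: φ(20) · Id(620/20) = 8 · 31 = 248
  d = 31: φ(31) · Id(620/31) = 30 · 20 = 600
  d = 62: φ(62) · Id(620/62) = 30 · 10 = 300
  d = 124: φ(124) · Id(620/124) = 60 · 5 = 300
  d = 155: φ(155) · Id(620/155) = 120 · 4 = 480
  d = 310: φ(310) · Id(620/310) = 120 · 2 = 240
  d = 620: φ(620) · Id(620/620) = 240 · 1 = 240
Summing: (φ * Id)(620) = 620 + 310 + 310 + 496 + 248 + 248 + 600 + 300 + 300 + 480 + 240 + 240 = 4392.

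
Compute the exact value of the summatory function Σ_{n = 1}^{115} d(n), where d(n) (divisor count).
Σ_{n ≤ 115} d(n) = 566

Compute d(n) for each 1 ≤ n ≤ 115: d(1) = 1, d(2) = 2, d(3) = 2, d(4) = 3, d(5) = 2, d(6) = 4, d(7) = 2, d(8) = 4, d(9) = 3, d(10) = 4, d(11) = 2, d(12) = 6, d(13) = 2, d(14) = 4, d(15) = 4, d(16) = 5, d(17) = 2, d(18) = 6, d(19) = 2, d(20) = 6, d(21) = 4, d(22) = 4, d(23) = 2, d(24) = 8, d(25) = 3, d(26) = 4, d(27) = 4, d(28) = 6, d(29) = 2, d(30) = 8, d(31) = 2, d(32) = 6, d(33) = 4, d(34) = 4, d(35) = 4, d(36) = 9, d(37) = 2, d(38) = 4, d(39) = 4, d(40) = 8, d(41) = 2, d(42) = 8, d(43) = 2, d(44) = 6, d(45) = 6, d(46) = 4, d(47) = 2, d(48) = 10, d(49) = 3, d(50) = 6, d(51) = 4, d(52) = 6, d(53) = 2, d(54) = 8, d(55) = 4, d(56) = 8, d(57) = 4, d(58) = 4, d(59) = 2, d(60) = 12, d(61) = 2, d(62) = 4, d(63) = 6, d(64) = 7, d(65) = 4, d(66) = 8, d(67) = 2, d(68) = 6, d(69) = 4, d(70) = 8, d(71) = 2, d(72) = 12, d(73) = 2, d(74) = 4, d(75) = 6, d(76) = 6, d(77) = 4, d(78) = 8, d(79) = 2, d(80) = 10, d(81) = 5, d(82) = 4, d(83) = 2, d(84) = 12, d(85) = 4, d(86) = 4, d(87) = 4, d(88) = 8, d(89) = 2, d(90) = 12, d(91) = 4, d(92) = 6, d(93) = 4, d(94) = 4, d(95) = 4, d(96) = 12, d(97) = 2, d(98) = 6, d(99) = 6, d(100) = 9, d(101) = 2, d(102) = 8, d(103) = 2, d(104) = 8, d(105) = 8, d(106) = 4, d(107) = 2, d(108) = 12, d(109) = 2, d(110) = 8, d(111) = 4, d(112) = 10, d(113) = 2, d(114) = 8, d(115) = 4. Summing all 115 values: 566. (Dirichlet's divisor formula: Σ_{n ≤ x} d(n) = x ln(x) + (2γ − 1) x + O(√x). For x = 115, the asymptotic estimate is ≈ 563.43.)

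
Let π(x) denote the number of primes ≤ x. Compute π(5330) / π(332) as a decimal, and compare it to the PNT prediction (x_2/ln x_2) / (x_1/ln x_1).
π(5330)/π(332) = 705/67 ≈ 10.5224;  PNT prediction ≈ 10.8607.

π(332) = 67 and π(5330) = 705, so π(5330)/π(332) ≈ 10.5224. The PNT-predicted ratio is (5330/ln(5330)) / (332/ln(332)) ≈ 10.8607. The two agree to within a few percent, as expected.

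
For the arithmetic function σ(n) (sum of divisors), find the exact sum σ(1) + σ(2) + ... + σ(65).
Σ_{n ≤ 65} σ(n) = 3487

Compute σ(n) for each 1 ≤ n ≤ 65: σ(1) = 1, σ(2) = 3, σ(3) = 4, σ(4) = 7, σ(5) = 6, σ(6) = 12, σ(7) = 8, σ(8) = 15, σ(9) = 13, σ(10) = 18, σ(11) = 12, σ(12) = 28, σ(13) = 14, σ(14) = 24, σ(15) = 24, σ(16) = 31, σ(17) = 18, σ(18) = 39, σ(19) = 20, σ(20) = 42, σ(21) = 32, σ(22) = 36, σ(23) = 24, σ(24) = 60, σ(25) = 31, σ(26) = 42, σ(27) = 40, σ(28) = 56, σ(29) = 30, σ(30) = 72, σ(31) = 32, σ(32) = 63, σ(33) = 48, σ(34) = 54, σ(35) = 48, σ(36) = 91, σ(37) = 38, σ(38) = 60, σ(39) = 56, σ(40) = 90, σ(41) = 42, σ(42) = 96, σ(43) = 44, σ(44) = 84, σ(45) = 78, σ(46) = 72, σ(47) = 48, σ(48) = 124, σ(49) = 57, σ(50) = 93, σ(51) = 72, σ(52) = 98, σ(53) = 54, σ(54) = 120, σ(55) = 72, σ(56) = 120, σ(57) = 80, σ(58) = 90, σ(59) = 60, σ(60) = 168, σ(61) = 62, σ(62) = 96, σ(63) = 104, σ(64) = 127, σ(65) = 84. Summing all 65 values: 3487. (Average order: Σ_{n ≤ x} σ(n) ~ (π²/12) x². For x = 65, (π²/12)·65² ≈ 3474.92.)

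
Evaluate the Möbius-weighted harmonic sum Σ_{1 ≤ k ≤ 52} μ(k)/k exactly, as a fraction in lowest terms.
Σ μ(k)/k = -184943596214571/204963260862830470

Values of μ(k) for 1 ≤ k ≤ 52: μ(1) = 1, μ(2) = -1, μ(3) = -1, μ(5) = -1, μ(6) = 1, μ(7) = -1, μ(10) = 1, μ(11) = -1, μ(13) = -1, μ(14) = 1, μ(15) = 1, μ(17) = -1, μ(19) = -1, μ(21) = 1, μ(22) = 1, μ(23) = -1, μ(26) = 1, μ(29) = -1, μ(30) = -1, μ(31) = -1, μ(33) = 1, μ(34) = 1, μ(35) = 1, μ(37) = -1, μ(38) = 1, μ(39) = 1, μ(41) = -1, μ(42) = -1, μ(43) = -1, μ(46) = 1, μ(47) = -1, μ(51) = 1, with μ = 0 on non-squarefree integers. Summing μ(k)/k for k where μ(k) ≠ 0 gives -184943596214571/204963260862830470 ≈ -0.0009. (PNT ⟺ this sum → 0 as n → ∞.)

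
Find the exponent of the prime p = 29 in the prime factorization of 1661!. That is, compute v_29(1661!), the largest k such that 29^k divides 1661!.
v_29(1661!) = 58

Legendre's formula: v_p(n!) = Σ_{k ≥ 1} ⌊n / p^k⌋. For p = 29, n = 1661, the terms are:
  ⌊1661/29^1⌋ = ⌊1661/29⌋ = 57
  ⌊1661/29^2⌋ = ⌊1661/841⌋ = 1
(the next term ⌊1661/29^3⌋ = 0, terminating the sum). Summing: v_29(1661!) = 57 + 1 = 58.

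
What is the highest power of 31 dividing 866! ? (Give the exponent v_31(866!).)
v_31(866!) = 27

Legendre's formula: v_p(n!) = Σ_{k ≥ 1} ⌊n / p^k⌋. For p = 31, n = 866, the terms are:
  ⌊866/31^1⌋ = ⌊866/31⌋ = 27
(the next term ⌊866/31^2⌋ = 0, terminating the sum). Summing: v_31(866!) = 27 = 27.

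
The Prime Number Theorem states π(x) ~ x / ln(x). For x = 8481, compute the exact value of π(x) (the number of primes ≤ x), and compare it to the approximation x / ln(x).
π(8481) = 1059;  x/ln(x) ≈ 937.58;  relative error ≈ 11.47%.

Directly count primes up to 8481: π(8481) = 1059. The PNT approximation gives 8481/ln(8481) ≈ 8481/9.04558 ≈ 937.58. Relative error (π(x) − x/ln(x)) / π(x) ≈ 11.47%; the approximation is known to undercount slightly (Li(x) is a better estimate).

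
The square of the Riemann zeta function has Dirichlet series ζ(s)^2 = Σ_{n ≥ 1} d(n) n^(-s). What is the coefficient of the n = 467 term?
d(467) = 2

ζ(s)^2 = (Σ 1/m^s)(Σ 1/k^s). The coefficient of 1/n^s in the product is the number of ordered pairs (m, k) with mk = n, which equals d(n). For n = 467, divisors are [1, 467], so d(467) = 2.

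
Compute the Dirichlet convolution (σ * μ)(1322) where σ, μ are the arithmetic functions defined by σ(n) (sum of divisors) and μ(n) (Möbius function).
(σ * μ)(1322) = 1322

Divisors of 1322: [1, 2, 661, 1322]. For each d | 1322:
  d = 1: σ(1) · μ(1322/1) = 1 · 1 = 1
  d = 2: σ(2) · μ(1322/2) = 3 · -1 = -3
  d = 661: σ(661) · μ(1322/661) = 662 · -1 = -662
  d = 1322: σ(1322) · μ(1322/1322) = 1986 · 1 = 1986
Summing: (σ * μ)(1322) = 1 + -3 + -662 + 1986 = 1322.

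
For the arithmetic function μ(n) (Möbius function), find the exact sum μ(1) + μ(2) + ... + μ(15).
Σ_{n ≤ 15} μ(n) = -1

Compute μ(n) for each 1 ≤ n ≤ 15: μ(1) = 1, μ(2) = -1, μ(3) = -1, μ(4) = 0, μ(5) = -1, μ(6) = 1, μ(7) = -1, μ(8) = 0, μ(9) = 0, μ(10) = 1, μ(11) = -1, μ(12) = 0, μ(13) = -1, μ(14) = 1, μ(15) = 1. Summing all 15 values: -1. (Mertens function M(x) = Σ_{n ≤ x} μ(n); on average M(x) should be small (PNT ⟺ M(x) = o(x)).)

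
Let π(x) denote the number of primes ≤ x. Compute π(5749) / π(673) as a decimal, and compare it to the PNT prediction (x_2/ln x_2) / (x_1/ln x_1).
π(5749)/π(673) = 757/122 ≈ 6.2049;  PNT prediction ≈ 6.4257.

π(673) = 122 and π(5749) = 757, so π(5749)/π(673) ≈ 6.2049. The PNT-predicted ratio is (5749/ln(5749)) / (673/ln(673)) ≈ 6.4257. The two agree to within a few percent, as expected.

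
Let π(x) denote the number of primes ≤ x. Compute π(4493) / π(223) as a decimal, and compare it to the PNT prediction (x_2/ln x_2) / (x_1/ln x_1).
π(4493)/π(223) = 610/48 ≈ 12.7083;  PNT prediction ≈ 12.9536.

π(223) = 48 and π(4493) = 610, so π(4493)/π(223) ≈ 12.7083. The PNT-predicted ratio is (4493/ln(4493)) / (223/ln(223)) ≈ 12.9536. The two agree to within a few percent, as expected.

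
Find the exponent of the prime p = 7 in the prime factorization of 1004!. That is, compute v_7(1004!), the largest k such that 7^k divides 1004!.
v_7(1004!) = 165

Legendre's formula: v_p(n!) = Σ_{k ≥ 1} ⌊n / p^k⌋. For p = 7, n = 1004, the terms are:
  ⌊1004/7^1⌋ = ⌊1004/7⌋ = 143
  ⌊1004/7^2⌋ = ⌊1004/49⌋ = 20
  ⌊1004/7^3⌋ = ⌊1004/343⌋ = 2
(the next term ⌊1004/7^4⌋ = 0, terminating the sum). Summing: v_7(1004!) = 143 + 20 + 2 = 165.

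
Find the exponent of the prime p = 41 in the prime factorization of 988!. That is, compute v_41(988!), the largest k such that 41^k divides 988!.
v_41(988!) = 24

Legendre's formula: v_p(n!) = Σ_{k ≥ 1} ⌊n / p^k⌋. For p = 41, n = 988, the terms are:
  ⌊988/41^1⌋ = ⌊988/41⌋ = 24
(the next term ⌊988/41^2⌋ = 0, terminating the sum). Summing: v_41(988!) = 24 = 24.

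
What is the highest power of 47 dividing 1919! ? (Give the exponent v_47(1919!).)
v_47(1919!) = 40

Legendre's formula: v_p(n!) = Σ_{k ≥ 1} ⌊n / p^k⌋. For p = 47, n = 1919, the terms are:
  ⌊1919/47^1⌋ = ⌊1919/47⌋ = 40
(the next term ⌊1919/47^2⌋ = 0, terminating the sum). Summing: v_47(1919!) = 40 = 40.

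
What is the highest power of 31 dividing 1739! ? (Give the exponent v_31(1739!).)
v_31(1739!) = 57

Legendre's formula: v_p(n!) = Σ_{k ≥ 1} ⌊n / p^k⌋. For p = 31, n = 1739, the terms are:
  ⌊1739/31^1⌋ = ⌊1739/31⌋ = 56
  ⌊1739/31^2⌋ = ⌊1739/961⌋ = 1
(the next term ⌊1739/31^3⌋ = 0, terminating the sum). Summing: v_31(1739!) = 56 + 1 = 57.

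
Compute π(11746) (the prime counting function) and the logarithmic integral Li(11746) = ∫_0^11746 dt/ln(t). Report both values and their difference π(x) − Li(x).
π(11746) = 1409;  Li(11746) ≈ 1434.03;  π(x) − Li(x) ≈ -25.03.

Direct count of primes ≤ 11746 gives π(11746) = 1409. Numerical evaluation of the logarithmic integral gives Li(11746) ≈ 1434.03. The difference π(x) − Li(x) ≈ -25.03 is typically negative for small/moderate x (Li(x) overestimates), though Littlewood's theorem shows this sign changes infinitely often.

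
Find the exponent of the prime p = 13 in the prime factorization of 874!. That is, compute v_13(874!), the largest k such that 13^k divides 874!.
v_13(874!) = 72

Legendre's formula: v_p(n!) = Σ_{k ≥ 1} ⌊n / p^k⌋. For p = 13, n = 874, the terms are:
  ⌊874/13^1⌋ = ⌊874/13⌋ = 67
  ⌊874/13^2⌋ = ⌊874/169⌋ = 5
(the next term ⌊874/13^3⌋ = 0, terminating the sum). Summing: v_13(874!) = 67 + 5 = 72.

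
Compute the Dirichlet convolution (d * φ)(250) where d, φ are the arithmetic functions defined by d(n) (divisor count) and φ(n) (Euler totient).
(d * φ)(250) = 468

Divisors of 250: [1, 2, 5, 10, 25, 50, 125, 250]. For each d | 250:
  d = 1: d(1) · φ(250/1) = 1 · 100 = 100
  d = 2: d(2) · φ(250/2) = 2 · 100 = 200
  d = 5: d(5) · φ(250/5) = 2 · 20 = 40
  d = 10: d(10) · φ(250/10) = 4 · 20 = 80
  d = 25: d(25) · φ(250/25) = 3 · 4 = 12
  d = 50: d(50) · φ(250/50) = 6 · 4 = 24
  d = 125: d(125) · φ(250/125) = 4 · 1 = 4
  d = 250: d(250) · φ(250/250) = 8 · 1 = 8
Summing: (d * φ)(250) = 100 + 200 + 40 + 80 + 12 + 24 + 4 + 8 = 468.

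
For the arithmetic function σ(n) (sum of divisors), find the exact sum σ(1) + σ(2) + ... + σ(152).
Σ_{n ≤ 152} σ(n) = 19056

Compute σ(n) for each 1 ≤ n ≤ 152: σ(1) = 1, σ(2) = 3, σ(3) = 4, σ(4) = 7, σ(5) = 6, σ(6) = 12, σ(7) = 8, σ(8) = 15, σ(9) = 13, σ(10) = 18, σ(11) = 12, σ(12) = 28, σ(13) = 14, σ(14) = 24, σ(15) = 24, σ(16) = 31, σ(17) = 18, σ(18) = 39, σ(19) = 20, σ(20) = 42, σ(21) = 32, σ(22) = 36, σ(23) = 24, σ(24) = 60, σ(25) = 31, σ(26) = 42, σ(27) = 40, σ(28) = 56, σ(29) = 30, σ(30) = 72, σ(31) = 32, σ(32) = 63, σ(33) = 48, σ(34) = 54, σ(35) = 48, σ(36) = 91, σ(37) = 38, σ(38) = 60, σ(39) = 56, σ(40) = 90, σ(41) = 42, σ(42) = 96, σ(43) = 44, σ(44) = 84, σ(45) = 78, σ(46) = 72, σ(47) = 48, σ(48) = 124, σ(49) = 57, σ(50) = 93, σ(51) = 72, σ(52) = 98, σ(53) = 54, σ(54) = 120, σ(55) = 72, σ(56) = 120, σ(57) = 80, σ(58) = 90, σ(59) = 60, σ(60) = 168, σ(61) = 62, σ(62) = 96, σ(63) = 104, σ(64) = 127, σ(65) = 84, σ(66) = 144, σ(67) = 68, σ(68) = 126, σ(69) = 96, σ(70) = 144, σ(71) = 72, σ(72) = 195, σ(73) = 74, σ(74) = 114, σ(75) = 124, σ(76) = 140, σ(77) = 96, σ(78) = 168, σ(79) = 80, σ(80) = 186, σ(81) = 121, σ(82) = 126, σ(83) = 84, σ(84) = 224, σ(85) = 108, σ(86) = 132, σ(87) = 120, σ(88) = 180, σ(89) = 90, σ(90) = 234, σ(91) = 112, σ(92) = 168, σ(93) = 128, σ(94) = 144, σ(95) = 120, σ(96) = 252, σ(97) = 98, σ(98) = 171, σ(99) = 156, σ(100) = 217, σ(101) = 102, σ(102) = 216, σ(103) = 104, σ(104) = 210, σ(105) = 192, σ(106) = 162, σ(107) = 108, σ(108) = 280, σ(109) = 110, σ(110) = 216, σ(111) = 152, σ(112) = 248, σ(113) = 114, σ(114) = 240, σ(115) = 144, σ(116) = 210, σ(117) = 182, σ(118) = 180, σ(119) = 144, σ(120) = 360, σ(121) = 133, σ(122) = 186, σ(123) = 168, σ(124) = 224, σ(125) = 156, σ(126) = 312, σ(127) = 128, σ(128) = 255, σ(129) = 176, σ(130) = 252, σ(131) = 132, σ(132) = 336, σ(133) = 160, σ(134) = 204, σ(135) = 240, σ(136) = 270, σ(137) = 138, σ(138) = 288, σ(139) = 140, σ(140) = 336, σ(141) = 192, σ(142) = 216, σ(143) = 168, σ(144) = 403, σ(145) = 180, σ(146) = 222, σ(147) = 228, σ(148) = 266, σ(149) = 150, σ(150) = 372, σ(151) = 152, σ(152) = 300. Summing all 152 values: 19056. (Average order: Σ_{n ≤ x} σ(n) ~ (π²/12) x². For x = 152, (π²/12)·152² ≈ 19002.28.)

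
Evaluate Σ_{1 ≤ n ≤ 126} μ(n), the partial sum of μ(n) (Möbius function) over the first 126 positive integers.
Σ_{n ≤ 126} μ(n) = -1

Compute μ(n) for each 1 ≤ n ≤ 126: μ(1) = 1, μ(2) = -1, μ(3) = -1, μ(4) = 0, μ(5) = -1, μ(6) = 1, μ(7) = -1, μ(8) = 0, μ(9) = 0, μ(10) = 1, μ(11) = -1, μ(12) = 0, μ(13) = -1, μ(14) = 1, μ(15) = 1, μ(16) = 0, μ(17) = -1, μ(18) = 0, μ(19) = -1, μ(20) = 0, μ(21) = 1, μ(22) = 1, μ(23) = -1, μ(24) = 0, μ(25) = 0, μ(26) = 1, μ(27) = 0, μ(28) = 0, μ(29) = -1, μ(30) = -1, μ(31) = -1, μ(32) = 0, μ(33) = 1, μ(34) = 1, μ(35) = 1, μ(36) = 0, μ(37) = -1, μ(38) = 1, μ(39) = 1, μ(40) = 0, μ(41) = -1, μ(42) = -1, μ(43) = -1, μ(44) = 0, μ(45) = 0, μ(46) = 1, μ(47) = -1, μ(48) = 0, μ(49) = 0, μ(50) = 0, μ(51) = 1, μ(52) = 0, μ(53) = -1, μ(54) = 0, μ(55) = 1, μ(56) = 0, μ(57) = 1, μ(58) = 1, μ(59) = -1, μ(60) = 0, μ(61) = -1, μ(62) = 1, μ(63) = 0, μ(64) = 0, μ(65) = 1, μ(66) = -1, μ(67) = -1, μ(68) = 0, μ(69) = 1, μ(70) = -1, μ(71) = -1, μ(72) = 0, μ(73) = -1, μ(74) = 1, μ(75) = 0, μ(76) = 0, μ(77) = 1, μ(78) = -1, μ(79) = -1, μ(80) = 0, μ(81) = 0, μ(82) = 1, μ(83) = -1, μ(84) = 0, μ(85) = 1, μ(86) = 1, μ(87) = 1, μ(88) = 0, μ(89) = -1, μ(90) = 0, μ(91) = 1, μ(92) = 0, μ(93) = 1, μ(94) = 1, μ(95) = 1, μ(96) = 0, μ(97) = -1, μ(98) = 0, μ(99) = 0, μ(100) = 0, μ(101) = -1, μ(102) = -1, μ(103) = -1, μ(104) = 0, μ(105) = -1, μ(106) = 1, μ(107) = -1, μ(108) = 0, μ(109) = -1, μ(110) = -1, μ(111) = 1, μ(112) = 0, μ(113) = -1, μ(114) = -1, μ(115) = 1, μ(116) = 0, μ(117) = 0, μ(118) = 1, μ(119) = 1, μ(120) = 0, μ(121) = 0, μ(122) = 1, μ(123) = 1, μ(124) = 0, μ(125) = 0, μ(126) = 0. Summing all 126 values: -1. (Mertens function M(x) = Σ_{n ≤ x} μ(n); on average M(x) should be small (PNT ⟺ M(x) = o(x)).)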